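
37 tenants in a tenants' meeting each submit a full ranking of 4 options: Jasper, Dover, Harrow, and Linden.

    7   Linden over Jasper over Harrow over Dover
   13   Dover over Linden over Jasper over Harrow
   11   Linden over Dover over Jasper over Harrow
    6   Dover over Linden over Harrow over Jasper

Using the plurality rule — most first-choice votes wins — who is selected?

First-place vote totals:
  Jasper: 0
  Dover: 19
  Harrow: 0
  Linden: 18
Dover has the most first-place votes.

Dover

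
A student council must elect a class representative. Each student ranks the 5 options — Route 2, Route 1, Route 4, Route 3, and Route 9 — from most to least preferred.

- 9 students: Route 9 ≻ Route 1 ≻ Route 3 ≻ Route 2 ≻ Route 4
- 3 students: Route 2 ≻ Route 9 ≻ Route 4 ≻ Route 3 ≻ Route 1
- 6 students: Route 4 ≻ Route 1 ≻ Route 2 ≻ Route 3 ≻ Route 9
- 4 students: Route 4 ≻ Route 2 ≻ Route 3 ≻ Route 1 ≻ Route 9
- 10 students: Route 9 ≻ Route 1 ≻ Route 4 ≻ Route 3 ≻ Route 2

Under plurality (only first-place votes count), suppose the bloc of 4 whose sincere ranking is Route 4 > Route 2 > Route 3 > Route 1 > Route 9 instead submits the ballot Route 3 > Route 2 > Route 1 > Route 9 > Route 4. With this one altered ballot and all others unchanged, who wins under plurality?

Route 9

First-place totals with the altered ballot: Route 2 3, Route 1 0, Route 4 6, Route 3 4, Route 9 19.
The winner is unchanged: still Route 9.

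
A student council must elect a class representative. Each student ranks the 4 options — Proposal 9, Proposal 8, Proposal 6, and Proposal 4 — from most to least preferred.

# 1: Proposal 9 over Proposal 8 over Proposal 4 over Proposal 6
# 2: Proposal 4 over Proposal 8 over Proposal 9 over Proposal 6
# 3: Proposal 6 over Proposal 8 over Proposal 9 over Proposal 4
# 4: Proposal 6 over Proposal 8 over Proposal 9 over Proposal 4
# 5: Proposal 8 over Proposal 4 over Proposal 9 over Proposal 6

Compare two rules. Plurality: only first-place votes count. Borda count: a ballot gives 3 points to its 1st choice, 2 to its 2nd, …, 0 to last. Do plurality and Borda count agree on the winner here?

Plurality first-place counts: Proposal 9 1, Proposal 8 1, Proposal 6 2, Proposal 4 1 → Proposal 6.
Borda totals: Proposal 9 7, Proposal 8 11, Proposal 6 6, Proposal 4 6 → Proposal 8.
The two rules disagree: plurality picks Proposal 6, Borda picks Proposal 8.

No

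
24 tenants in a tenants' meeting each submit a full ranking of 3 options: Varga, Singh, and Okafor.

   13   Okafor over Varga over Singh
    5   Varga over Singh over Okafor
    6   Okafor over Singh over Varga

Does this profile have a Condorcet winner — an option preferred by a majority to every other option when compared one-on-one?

Yes

Head-to-head results (24 voters total):
Varga vs Singh: Varga wins 18–6.
Varga vs Okafor: Okafor wins 19–5.
Singh vs Okafor: Okafor wins 19–5.
Okafor beats each rival — Varga (19–5), Singh (19–5) — so Okafor is the Condorcet winner.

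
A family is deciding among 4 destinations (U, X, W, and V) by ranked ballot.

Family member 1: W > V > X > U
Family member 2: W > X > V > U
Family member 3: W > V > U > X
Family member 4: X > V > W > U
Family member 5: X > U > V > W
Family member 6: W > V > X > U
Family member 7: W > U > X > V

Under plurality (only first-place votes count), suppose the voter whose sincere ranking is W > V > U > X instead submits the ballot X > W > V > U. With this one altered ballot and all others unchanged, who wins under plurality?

W

First-place totals with the altered ballot: U 0, X 3, W 4, V 0.
The winner is unchanged: still W.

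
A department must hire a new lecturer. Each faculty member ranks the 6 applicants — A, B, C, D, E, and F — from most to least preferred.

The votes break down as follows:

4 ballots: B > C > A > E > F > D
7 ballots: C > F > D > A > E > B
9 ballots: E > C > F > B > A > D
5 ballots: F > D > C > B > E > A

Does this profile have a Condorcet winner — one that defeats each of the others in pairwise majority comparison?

Head-to-head results (25 voters total):
A vs B: B wins 18–7.
A vs C: C wins 25–0.
A vs D: A wins 13–12.
A vs E: E wins 14–11.
A vs F: F wins 21–4.
B vs C: C wins 21–4.
B vs D: B wins 13–12.
B vs E: E wins 16–9.
B vs F: F wins 21–4.
C vs D: C wins 20–5.
C vs E: C wins 16–9.
C vs F: C wins 20–5.
D vs E: E wins 13–12.
D vs F: F wins 25–0.
E vs F: E wins 13–12.
C beats each rival — A (25–0), B (21–4), D (20–5), E (16–9), F (20–5) — so C is the Condorcet winner.

Yes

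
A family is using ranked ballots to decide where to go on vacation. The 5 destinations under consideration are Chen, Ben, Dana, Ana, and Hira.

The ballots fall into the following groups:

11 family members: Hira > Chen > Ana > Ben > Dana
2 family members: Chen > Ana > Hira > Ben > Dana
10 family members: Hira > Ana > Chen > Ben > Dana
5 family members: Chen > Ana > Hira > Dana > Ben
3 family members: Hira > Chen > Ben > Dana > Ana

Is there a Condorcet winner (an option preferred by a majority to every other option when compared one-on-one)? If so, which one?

Hira

Head-to-head results (31 voters total):
Chen vs Ben: Chen wins 31–0.
Chen vs Dana: Chen wins 31–0.
Chen vs Ana: Chen wins 21–10.
Chen vs Hira: Hira wins 24–7.
Ben vs Dana: Ben wins 26–5.
Ben vs Ana: Ana wins 28–3.
Ben vs Hira: Hira wins 31–0.
Dana vs Ana: Ana wins 28–3.
Dana vs Hira: Hira wins 31–0.
Ana vs Hira: Hira wins 24–7.
Hira beats each rival — Chen (24–7), Ben (31–0), Dana (31–0), Ana (24–7) — so Hira is the Condorcet winner.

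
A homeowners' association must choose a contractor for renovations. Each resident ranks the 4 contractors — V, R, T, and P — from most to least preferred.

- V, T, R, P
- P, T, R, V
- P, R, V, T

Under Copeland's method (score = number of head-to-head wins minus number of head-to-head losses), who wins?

Pairwise results:
  V vs R: R wins 2–1.
  V vs T: V wins 2–1.
  V vs P: P wins 2–1.
  R vs T: T wins 2–1.
  R vs P: P wins 2–1.
  T vs P: P wins 2–1.
Copeland scores (wins − losses):
  V: 1 − 2 = -1
  R: 1 − 2 = -1
  T: 1 − 2 = -1
  P: 3 − 0 = 3
P has the best Copeland score.

P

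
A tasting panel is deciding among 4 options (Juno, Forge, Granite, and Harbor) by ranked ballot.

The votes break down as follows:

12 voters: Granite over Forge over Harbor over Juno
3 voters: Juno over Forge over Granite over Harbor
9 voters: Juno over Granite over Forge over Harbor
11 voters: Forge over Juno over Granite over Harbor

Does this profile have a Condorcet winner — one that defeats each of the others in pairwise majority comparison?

No

Head-to-head results (35 voters total):
Juno vs Forge: Forge wins 23–12.
Juno vs Granite: Juno wins 23–12.
Juno vs Harbor: Juno wins 23–12.
Forge vs Granite: Granite wins 21–14.
Forge vs Harbor: Forge wins 35–0.
Granite vs Harbor: Granite wins 35–0.
No candidate beats all others: Juno beats Granite beats Forge beats Juno, a majority cycle.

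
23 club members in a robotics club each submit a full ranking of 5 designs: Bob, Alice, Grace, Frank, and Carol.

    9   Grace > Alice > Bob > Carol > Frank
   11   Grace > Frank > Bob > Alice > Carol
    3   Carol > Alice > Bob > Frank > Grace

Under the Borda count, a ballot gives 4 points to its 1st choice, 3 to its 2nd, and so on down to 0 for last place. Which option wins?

Borda scores:
  Bob: 9·2 + 11·2 + 3·2 = 46
  Alice: 9·3 + 11·1 + 3·3 = 47
  Grace: 9·4 + 11·4 + 3·0 = 80
  Frank: 9·0 + 11·3 + 3·1 = 36
  Carol: 9·1 + 11·0 + 3·4 = 21
Grace has the highest total.

Grace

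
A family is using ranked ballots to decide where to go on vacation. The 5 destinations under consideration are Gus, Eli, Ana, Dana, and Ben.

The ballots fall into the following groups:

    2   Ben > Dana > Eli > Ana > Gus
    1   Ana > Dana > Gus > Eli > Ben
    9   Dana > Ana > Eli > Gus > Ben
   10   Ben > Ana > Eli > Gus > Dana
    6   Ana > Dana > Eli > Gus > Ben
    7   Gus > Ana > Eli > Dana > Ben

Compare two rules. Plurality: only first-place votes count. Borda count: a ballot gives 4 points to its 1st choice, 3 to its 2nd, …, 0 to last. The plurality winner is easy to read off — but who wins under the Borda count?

Plurality first-place counts: Gus 7, Eli 0, Ana 7, Dana 9, Ben 12 → Ben.
Borda totals: Gus 55, Eli 69, Ana 108, Dana 70, Ben 48 → Ana.

Ana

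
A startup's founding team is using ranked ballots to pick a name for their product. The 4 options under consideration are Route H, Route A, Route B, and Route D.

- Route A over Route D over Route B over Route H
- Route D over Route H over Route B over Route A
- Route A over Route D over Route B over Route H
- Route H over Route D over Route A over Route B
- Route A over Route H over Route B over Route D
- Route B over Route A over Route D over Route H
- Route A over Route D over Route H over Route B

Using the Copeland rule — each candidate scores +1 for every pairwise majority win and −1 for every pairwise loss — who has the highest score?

Pairwise results:
  Route H vs Route A: Route A wins 5–2.
  Route H vs Route B: Route H wins 4–3.
  Route H vs Route D: Route D wins 5–2.
  Route A vs Route B: Route A wins 5–2.
  Route A vs Route D: Route A wins 5–2.
  Route B vs Route D: Route D wins 5–2.
Copeland scores (wins − losses):
  Route H: 1 − 2 = -1
  Route A: 3 − 0 = 3
  Route B: 0 − 3 = -3
  Route D: 2 − 1 = 1
Route A has the best Copeland score.

Route A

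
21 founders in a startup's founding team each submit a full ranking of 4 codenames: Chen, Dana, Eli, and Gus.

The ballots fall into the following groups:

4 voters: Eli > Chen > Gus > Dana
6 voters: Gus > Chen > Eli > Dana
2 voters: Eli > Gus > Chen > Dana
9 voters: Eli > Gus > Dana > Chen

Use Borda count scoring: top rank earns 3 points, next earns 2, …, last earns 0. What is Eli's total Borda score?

51

Borda scores:
  Chen: 4·2 + 6·2 + 2·1 + 9·0 = 22
  Dana: 4·0 + 6·0 + 2·0 + 9·1 = 9
  Eli: 4·3 + 6·1 + 2·3 + 9·3 = 51
  Gus: 4·1 + 6·3 + 2·2 + 9·2 = 44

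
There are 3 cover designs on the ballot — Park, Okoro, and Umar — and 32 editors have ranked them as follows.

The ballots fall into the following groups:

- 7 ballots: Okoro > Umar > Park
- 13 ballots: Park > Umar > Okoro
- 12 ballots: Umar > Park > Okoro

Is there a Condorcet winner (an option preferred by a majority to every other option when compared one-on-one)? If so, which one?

Umar

Head-to-head results (32 voters total):
Park vs Okoro: Park wins 25–7.
Park vs Umar: Umar wins 19–13.
Okoro vs Umar: Umar wins 25–7.
Umar beats each rival — Park (19–13), Okoro (25–7) — so Umar is the Condorcet winner.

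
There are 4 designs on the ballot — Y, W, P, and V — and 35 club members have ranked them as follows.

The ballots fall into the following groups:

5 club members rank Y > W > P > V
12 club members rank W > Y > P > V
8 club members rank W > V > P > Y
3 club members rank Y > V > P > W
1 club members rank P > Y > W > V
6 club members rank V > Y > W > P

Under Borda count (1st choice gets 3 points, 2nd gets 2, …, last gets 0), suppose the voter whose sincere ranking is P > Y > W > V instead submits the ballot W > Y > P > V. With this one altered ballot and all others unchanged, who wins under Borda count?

Borda totals with the altered ballot: Y 62, W 79, P 29, V 40.
The winner is unchanged: still W.

W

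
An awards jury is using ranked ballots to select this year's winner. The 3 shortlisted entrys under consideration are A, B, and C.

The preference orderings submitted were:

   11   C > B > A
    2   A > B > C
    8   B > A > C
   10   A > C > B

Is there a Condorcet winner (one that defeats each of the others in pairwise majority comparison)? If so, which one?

Head-to-head results (31 voters total):
A vs B: B wins 19–12.
A vs C: A wins 20–11.
B vs C: C wins 21–10.
No candidate beats all others: A beats C beats B beats A, a majority cycle.

No Condorcet winner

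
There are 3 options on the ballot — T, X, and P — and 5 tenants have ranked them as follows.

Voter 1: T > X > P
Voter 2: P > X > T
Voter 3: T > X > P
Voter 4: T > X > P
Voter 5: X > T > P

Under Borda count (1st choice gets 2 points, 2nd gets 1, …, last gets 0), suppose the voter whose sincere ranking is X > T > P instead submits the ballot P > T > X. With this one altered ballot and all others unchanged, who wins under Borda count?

Borda totals with the altered ballot: T 7, X 4, P 4.
The winner is unchanged: still T.

T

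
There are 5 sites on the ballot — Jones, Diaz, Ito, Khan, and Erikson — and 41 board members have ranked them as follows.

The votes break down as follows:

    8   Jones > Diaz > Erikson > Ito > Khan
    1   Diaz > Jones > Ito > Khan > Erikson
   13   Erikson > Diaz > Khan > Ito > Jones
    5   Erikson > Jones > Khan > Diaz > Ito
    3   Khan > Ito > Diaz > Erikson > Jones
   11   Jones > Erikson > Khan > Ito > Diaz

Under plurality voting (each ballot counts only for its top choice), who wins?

Jones

First-place vote totals:
  Jones: 19
  Diaz: 1
  Ito: 0
  Khan: 3
  Erikson: 18
Jones has the most first-place votes.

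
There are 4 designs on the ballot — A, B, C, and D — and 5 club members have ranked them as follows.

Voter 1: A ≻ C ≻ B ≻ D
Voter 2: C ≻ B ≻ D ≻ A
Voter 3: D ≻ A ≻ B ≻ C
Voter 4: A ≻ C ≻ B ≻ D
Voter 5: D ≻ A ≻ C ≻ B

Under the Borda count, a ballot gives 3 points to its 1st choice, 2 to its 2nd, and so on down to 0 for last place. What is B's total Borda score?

Borda scores:
  A: 3 + 0 + 2 + 3 + 2 = 10
  B: 1 + 2 + 1 + 1 + 0 = 5
  C: 2 + 3 + 0 + 2 + 1 = 8
  D: 0 + 1 + 3 + 0 + 3 = 7

5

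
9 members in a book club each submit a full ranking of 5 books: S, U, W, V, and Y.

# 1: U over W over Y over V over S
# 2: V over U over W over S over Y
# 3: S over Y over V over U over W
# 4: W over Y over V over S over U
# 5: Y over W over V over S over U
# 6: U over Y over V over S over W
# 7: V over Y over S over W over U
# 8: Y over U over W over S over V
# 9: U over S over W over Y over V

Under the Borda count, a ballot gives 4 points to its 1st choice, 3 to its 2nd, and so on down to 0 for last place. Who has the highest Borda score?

Borda scores:
  S: 0 + 1 + 4 + 1 + 1 + 1 + 2 + 1 + 3 = 14
  U: 4 + 3 + 1 + 0 + 0 + 4 + 0 + 3 + 4 = 19
  W: 3 + 2 + 0 + 4 + 3 + 0 + 1 + 2 + 2 = 17
  V: 1 + 4 + 2 + 2 + 2 + 2 + 4 + 0 + 0 = 17
  Y: 2 + 0 + 3 + 3 + 4 + 3 + 3 + 4 + 1 = 23
Y has the highest total.

Y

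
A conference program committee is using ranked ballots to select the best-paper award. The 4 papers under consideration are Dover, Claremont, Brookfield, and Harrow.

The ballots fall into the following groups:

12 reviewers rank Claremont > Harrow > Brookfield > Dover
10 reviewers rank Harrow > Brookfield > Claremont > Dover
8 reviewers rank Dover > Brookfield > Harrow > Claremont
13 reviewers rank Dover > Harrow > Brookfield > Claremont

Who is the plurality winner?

Dover

First-place vote totals:
  Dover: 21
  Claremont: 12
  Brookfield: 0
  Harrow: 10
Dover has the most first-place votes.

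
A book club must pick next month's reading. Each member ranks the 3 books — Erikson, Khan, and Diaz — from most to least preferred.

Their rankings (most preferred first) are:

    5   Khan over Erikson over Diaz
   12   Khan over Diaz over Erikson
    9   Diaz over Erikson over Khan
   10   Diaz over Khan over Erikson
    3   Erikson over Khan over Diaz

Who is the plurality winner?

First-place vote totals:
  Erikson: 3
  Khan: 17
  Diaz: 19
Diaz has the most first-place votes.

Diaz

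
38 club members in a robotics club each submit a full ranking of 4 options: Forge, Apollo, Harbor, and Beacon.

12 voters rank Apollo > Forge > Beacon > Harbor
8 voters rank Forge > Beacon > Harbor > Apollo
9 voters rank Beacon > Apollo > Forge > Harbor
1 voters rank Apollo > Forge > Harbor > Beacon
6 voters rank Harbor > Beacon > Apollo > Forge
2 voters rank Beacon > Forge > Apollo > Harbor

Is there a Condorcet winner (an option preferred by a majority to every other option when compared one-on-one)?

No

Head-to-head results (38 voters total):
Forge vs Apollo: Apollo wins 28–10.
Forge vs Harbor: Forge wins 32–6.
Forge vs Beacon: Forge wins 21–17.
Apollo vs Harbor: Apollo wins 24–14.
Apollo vs Beacon: Beacon wins 25–13.
Harbor vs Beacon: Beacon wins 31–7.
No candidate beats all others: Forge beats Beacon beats Apollo beats Forge, a majority cycle.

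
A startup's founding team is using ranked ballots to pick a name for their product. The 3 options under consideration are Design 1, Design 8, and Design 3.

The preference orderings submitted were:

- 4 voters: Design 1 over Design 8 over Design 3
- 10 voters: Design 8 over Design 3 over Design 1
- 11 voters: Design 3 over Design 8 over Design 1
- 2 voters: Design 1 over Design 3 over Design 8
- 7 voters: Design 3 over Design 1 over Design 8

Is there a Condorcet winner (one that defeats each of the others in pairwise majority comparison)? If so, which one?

Design 3

Head-to-head results (34 voters total):
Design 1 vs Design 8: Design 8 wins 21–13.
Design 1 vs Design 3: Design 3 wins 28–6.
Design 8 vs Design 3: Design 3 wins 20–14.
Design 3 beats each rival — Design 1 (28–6), Design 8 (20–14) — so Design 3 is the Condorcet winner.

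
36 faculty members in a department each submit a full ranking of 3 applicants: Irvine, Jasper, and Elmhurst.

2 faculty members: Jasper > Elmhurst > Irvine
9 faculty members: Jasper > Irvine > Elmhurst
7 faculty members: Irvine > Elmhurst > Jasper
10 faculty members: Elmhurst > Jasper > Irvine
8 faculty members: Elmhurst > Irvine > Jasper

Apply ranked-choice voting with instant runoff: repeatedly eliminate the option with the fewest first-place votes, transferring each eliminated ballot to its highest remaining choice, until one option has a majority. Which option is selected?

Round 1: Elmhurst 18, Jasper 11, Irvine 7. Irvine has the fewest and is eliminated.
Round 2: Elmhurst 25, Jasper 11. Elmhurst has a majority.

Elmhurst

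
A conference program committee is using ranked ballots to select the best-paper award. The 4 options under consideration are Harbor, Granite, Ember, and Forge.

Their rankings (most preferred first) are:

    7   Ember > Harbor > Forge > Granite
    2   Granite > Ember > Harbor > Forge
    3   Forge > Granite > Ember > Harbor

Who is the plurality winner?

First-place vote totals:
  Harbor: 0
  Granite: 2
  Ember: 7
  Forge: 3
Ember has the most first-place votes.

Ember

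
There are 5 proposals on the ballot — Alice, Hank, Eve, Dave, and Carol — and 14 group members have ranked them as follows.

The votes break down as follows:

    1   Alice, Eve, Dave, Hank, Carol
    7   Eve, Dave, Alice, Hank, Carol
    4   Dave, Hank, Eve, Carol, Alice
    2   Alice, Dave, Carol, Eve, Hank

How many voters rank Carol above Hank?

2

Ballots ranking Carol above Hank: 2.
Ballots ranking Hank above Carol: 1+7+4 = 12.
So 2 of 14 voters prefer Carol to Hank.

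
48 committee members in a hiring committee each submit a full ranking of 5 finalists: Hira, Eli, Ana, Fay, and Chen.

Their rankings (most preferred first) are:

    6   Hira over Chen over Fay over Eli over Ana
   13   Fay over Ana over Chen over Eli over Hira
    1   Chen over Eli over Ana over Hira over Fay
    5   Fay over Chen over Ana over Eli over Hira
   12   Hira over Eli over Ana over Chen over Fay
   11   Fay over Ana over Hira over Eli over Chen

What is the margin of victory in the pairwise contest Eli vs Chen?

2

Ballots ranking Eli above Chen: 12+11 = 23.
Ballots ranking Chen above Eli: 6+13+1+5 = 25.
Chen wins 25–23, a margin of 2.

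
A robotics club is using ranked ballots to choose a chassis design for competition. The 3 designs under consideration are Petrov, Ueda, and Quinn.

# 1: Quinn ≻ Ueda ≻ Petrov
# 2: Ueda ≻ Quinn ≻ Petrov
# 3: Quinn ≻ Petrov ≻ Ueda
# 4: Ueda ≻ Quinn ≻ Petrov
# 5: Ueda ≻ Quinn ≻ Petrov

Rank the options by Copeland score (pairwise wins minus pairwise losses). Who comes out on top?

Ueda

Pairwise results:
  Petrov vs Ueda: Ueda wins 4–1.
  Petrov vs Quinn: Quinn wins 5–0.
  Ueda vs Quinn: Ueda wins 3–2.
Copeland scores (wins − losses):
  Petrov: 0 − 2 = -2
  Ueda: 2 − 0 = 2
  Quinn: 1 − 1 = 0
Ueda has the best Copeland score.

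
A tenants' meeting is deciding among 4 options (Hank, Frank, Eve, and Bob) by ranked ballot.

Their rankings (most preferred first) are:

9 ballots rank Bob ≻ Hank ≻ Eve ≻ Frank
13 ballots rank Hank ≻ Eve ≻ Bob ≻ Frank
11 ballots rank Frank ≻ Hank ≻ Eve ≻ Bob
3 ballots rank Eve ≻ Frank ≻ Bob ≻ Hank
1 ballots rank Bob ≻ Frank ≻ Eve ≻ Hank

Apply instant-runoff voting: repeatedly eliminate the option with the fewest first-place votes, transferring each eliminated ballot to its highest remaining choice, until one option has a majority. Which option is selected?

Round 1: Hank 13, Frank 11, Bob 10, Eve 3. Eve has the fewest and is eliminated.
Round 2: Frank 14, Hank 13, Bob 10. Bob has the fewest and is eliminated.
Round 3: Hank 22, Frank 15. Hank has a majority.

Hank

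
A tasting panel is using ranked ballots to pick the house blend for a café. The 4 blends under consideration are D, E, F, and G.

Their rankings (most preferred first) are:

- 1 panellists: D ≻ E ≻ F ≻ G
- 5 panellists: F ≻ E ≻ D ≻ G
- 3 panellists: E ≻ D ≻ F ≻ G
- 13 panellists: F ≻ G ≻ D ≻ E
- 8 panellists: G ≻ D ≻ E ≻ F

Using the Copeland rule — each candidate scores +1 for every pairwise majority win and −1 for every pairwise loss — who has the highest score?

F

Pairwise results:
  D vs E: D wins 22–8.
  D vs F: F wins 18–12.
  D vs G: G wins 21–9.
  E vs F: F wins 18–12.
  E vs G: G wins 21–9.
  F vs G: F wins 22–8.
Copeland scores (wins − losses):
  D: 1 − 2 = -1
  E: 0 − 3 = -3
  F: 3 − 0 = 3
  G: 2 − 1 = 1
F has the best Copeland score.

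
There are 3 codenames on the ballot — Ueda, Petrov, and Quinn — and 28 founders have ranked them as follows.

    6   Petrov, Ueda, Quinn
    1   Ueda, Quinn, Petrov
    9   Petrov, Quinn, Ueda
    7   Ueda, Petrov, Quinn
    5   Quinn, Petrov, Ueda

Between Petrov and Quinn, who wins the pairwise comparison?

Petrov

Ballots ranking Petrov above Quinn: 6+9+7 = 22.
Ballots ranking Quinn above Petrov: 1+5 = 6.
Petrov wins the head-to-head, 22–6.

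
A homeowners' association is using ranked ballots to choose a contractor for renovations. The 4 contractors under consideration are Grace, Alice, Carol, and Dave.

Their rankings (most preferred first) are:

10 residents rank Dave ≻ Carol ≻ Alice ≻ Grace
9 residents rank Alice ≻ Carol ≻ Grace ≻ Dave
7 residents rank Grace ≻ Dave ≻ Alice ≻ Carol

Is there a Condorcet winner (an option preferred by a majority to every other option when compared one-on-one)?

Head-to-head results (26 voters total):
Grace vs Alice: Alice wins 19–7.
Grace vs Carol: Carol wins 19–7.
Grace vs Dave: Grace wins 16–10.
Alice vs Carol: Alice wins 16–10.
Alice vs Dave: Dave wins 17–9.
Carol vs Dave: Dave wins 17–9.
No candidate beats all others: Grace beats Dave beats Alice beats Grace, a majority cycle.

No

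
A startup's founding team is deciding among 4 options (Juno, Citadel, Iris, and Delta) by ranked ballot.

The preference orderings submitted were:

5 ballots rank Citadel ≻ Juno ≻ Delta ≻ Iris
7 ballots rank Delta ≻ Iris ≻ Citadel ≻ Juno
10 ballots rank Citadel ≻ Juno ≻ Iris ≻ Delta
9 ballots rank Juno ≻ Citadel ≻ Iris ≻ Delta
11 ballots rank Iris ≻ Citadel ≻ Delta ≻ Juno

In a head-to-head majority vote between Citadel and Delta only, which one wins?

Ballots ranking Citadel above Delta: 5+10+9+11 = 35.
Ballots ranking Delta above Citadel: 7.
Citadel wins the head-to-head, 35–7.

Citadel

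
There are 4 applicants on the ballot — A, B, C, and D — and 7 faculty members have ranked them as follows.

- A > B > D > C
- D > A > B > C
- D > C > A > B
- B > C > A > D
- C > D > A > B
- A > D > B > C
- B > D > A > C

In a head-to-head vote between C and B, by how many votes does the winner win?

Ballots ranking C above B: 2.
Ballots ranking B above C: 5.
B wins 5–2, a margin of 3.

3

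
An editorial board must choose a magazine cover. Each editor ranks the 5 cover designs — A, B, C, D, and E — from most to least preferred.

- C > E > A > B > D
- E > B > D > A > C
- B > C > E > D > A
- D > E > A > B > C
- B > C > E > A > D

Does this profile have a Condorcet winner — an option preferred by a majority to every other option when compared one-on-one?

Head-to-head results (5 voters total):
A vs B: B wins 3–2.
A vs C: C wins 3–2.
A vs D: D wins 3–2.
A vs E: E wins 5–0.
B vs C: B wins 4–1.
B vs D: B wins 4–1.
B vs E: E wins 3–2.
C vs D: C wins 3–2.
C vs E: C wins 3–2.
D vs E: E wins 4–1.
No candidate beats all others: B beats C beats E beats B, a majority cycle.

No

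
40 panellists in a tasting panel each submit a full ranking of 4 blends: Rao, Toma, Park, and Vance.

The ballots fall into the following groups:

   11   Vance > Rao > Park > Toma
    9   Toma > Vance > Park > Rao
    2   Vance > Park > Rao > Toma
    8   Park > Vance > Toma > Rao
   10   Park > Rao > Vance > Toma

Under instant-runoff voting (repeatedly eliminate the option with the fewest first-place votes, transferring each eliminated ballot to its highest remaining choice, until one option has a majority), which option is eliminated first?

Rao

Round 1: Park 18, Vance 13, Toma 9, Rao 0. Rao has the fewest and is eliminated.
Round 2: Park 18, Vance 13, Toma 9. Toma has the fewest and is eliminated.
Round 3: Vance 22, Park 18. Vance has a majority.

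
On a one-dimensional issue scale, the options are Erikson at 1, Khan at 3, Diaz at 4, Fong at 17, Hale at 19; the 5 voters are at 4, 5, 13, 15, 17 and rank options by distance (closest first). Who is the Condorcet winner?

With single-peaked preferences on a line, the Condorcet winner is the candidate closest to the median voter.
The median voter (position 13) is closest to Fong at 17.
Check: Fong vs Diaz — voters closer to Fong: 3 of 5.

Fong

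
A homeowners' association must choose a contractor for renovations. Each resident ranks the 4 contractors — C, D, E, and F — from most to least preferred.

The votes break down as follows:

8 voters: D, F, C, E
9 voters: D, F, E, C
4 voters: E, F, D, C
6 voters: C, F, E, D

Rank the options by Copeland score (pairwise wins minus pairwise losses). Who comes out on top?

Pairwise results:
  C vs D: D wins 21–6.
  C vs E: C wins 14–13.
  C vs F: F wins 21–6.
  D vs E: D wins 17–10.
  D vs F: D wins 17–10.
  E vs F: F wins 23–4.
Copeland scores (wins − losses):
  C: 1 − 2 = -1
  D: 3 − 0 = 3
  E: 0 − 3 = -3
  F: 2 − 1 = 1
D has the best Copeland score.

D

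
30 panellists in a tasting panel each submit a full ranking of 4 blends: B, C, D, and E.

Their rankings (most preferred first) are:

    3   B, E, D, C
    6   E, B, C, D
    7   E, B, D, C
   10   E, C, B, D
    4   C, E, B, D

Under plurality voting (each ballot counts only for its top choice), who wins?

First-place vote totals:
  B: 3
  C: 4
  D: 0
  E: 23
E has the most first-place votes.

E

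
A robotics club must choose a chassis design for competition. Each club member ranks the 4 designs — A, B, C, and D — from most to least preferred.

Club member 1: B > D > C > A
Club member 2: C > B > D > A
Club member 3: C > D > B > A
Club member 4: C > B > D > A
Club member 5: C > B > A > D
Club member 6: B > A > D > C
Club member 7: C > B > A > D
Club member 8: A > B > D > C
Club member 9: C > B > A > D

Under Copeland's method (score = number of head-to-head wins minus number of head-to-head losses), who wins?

Pairwise results:
  A vs B: B wins 8–1.
  A vs C: C wins 7–2.
  A vs D: A wins 5–4.
  B vs C: C wins 6–3.
  B vs D: B wins 8–1.
  C vs D: C wins 6–3.
Copeland scores (wins − losses):
  A: 1 − 2 = -1
  B: 2 − 1 = 1
  C: 3 − 0 = 3
  D: 0 − 3 = -3
C has the best Copeland score.

C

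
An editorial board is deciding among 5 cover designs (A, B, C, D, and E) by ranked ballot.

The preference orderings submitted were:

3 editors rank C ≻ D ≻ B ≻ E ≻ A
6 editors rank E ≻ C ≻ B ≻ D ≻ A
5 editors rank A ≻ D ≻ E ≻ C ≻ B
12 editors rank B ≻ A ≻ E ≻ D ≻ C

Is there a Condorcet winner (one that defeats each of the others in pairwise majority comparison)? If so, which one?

Head-to-head results (26 voters total):
A vs B: B wins 21–5.
A vs C: A wins 17–9.
A vs D: A wins 17–9.
A vs E: A wins 17–9.
B vs C: C wins 14–12.
B vs D: B wins 18–8.
B vs E: B wins 15–11.
C vs D: D wins 17–9.
C vs E: E wins 23–3.
D vs E: E wins 18–8.
No candidate beats all others: A beats C beats B beats A, a majority cycle.

There is no Condorcet winner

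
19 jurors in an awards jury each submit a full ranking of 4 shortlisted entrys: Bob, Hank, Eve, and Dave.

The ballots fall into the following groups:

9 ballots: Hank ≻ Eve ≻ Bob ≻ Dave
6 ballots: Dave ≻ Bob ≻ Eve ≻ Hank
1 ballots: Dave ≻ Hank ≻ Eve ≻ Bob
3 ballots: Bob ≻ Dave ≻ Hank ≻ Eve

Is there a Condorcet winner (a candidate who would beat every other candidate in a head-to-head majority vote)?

No

Head-to-head results (19 voters total):
Bob vs Hank: Hank wins 10–9.
Bob vs Eve: Eve wins 10–9.
Bob vs Dave: Bob wins 12–7.
Hank vs Eve: Hank wins 13–6.
Hank vs Dave: Dave wins 10–9.
Eve vs Dave: Dave wins 10–9.
No candidate beats all others: Bob beats Dave beats Hank beats Bob, a majority cycle.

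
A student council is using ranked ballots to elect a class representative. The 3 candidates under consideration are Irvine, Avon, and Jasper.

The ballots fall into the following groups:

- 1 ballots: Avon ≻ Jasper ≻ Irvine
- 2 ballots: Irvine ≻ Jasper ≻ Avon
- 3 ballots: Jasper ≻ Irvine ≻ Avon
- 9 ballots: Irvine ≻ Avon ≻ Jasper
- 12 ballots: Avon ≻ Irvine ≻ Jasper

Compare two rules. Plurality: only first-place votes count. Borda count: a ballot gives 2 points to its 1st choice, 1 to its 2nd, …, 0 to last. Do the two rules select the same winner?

Plurality first-place counts: Irvine 11, Avon 13, Jasper 3 → Avon.
Borda totals: Irvine 37, Avon 35, Jasper 9 → Irvine.
The two rules disagree: plurality picks Avon, Borda picks Irvine.

No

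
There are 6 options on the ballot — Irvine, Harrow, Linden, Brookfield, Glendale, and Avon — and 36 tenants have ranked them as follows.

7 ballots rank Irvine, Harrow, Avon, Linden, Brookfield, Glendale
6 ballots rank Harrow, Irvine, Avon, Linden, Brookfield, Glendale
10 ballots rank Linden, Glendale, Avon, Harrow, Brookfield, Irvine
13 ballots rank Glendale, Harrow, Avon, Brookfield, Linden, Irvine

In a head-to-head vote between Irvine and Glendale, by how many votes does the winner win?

10

Ballots ranking Irvine above Glendale: 7+6 = 13.
Ballots ranking Glendale above Irvine: 10+13 = 23.
Glendale wins 23–13, a margin of 10.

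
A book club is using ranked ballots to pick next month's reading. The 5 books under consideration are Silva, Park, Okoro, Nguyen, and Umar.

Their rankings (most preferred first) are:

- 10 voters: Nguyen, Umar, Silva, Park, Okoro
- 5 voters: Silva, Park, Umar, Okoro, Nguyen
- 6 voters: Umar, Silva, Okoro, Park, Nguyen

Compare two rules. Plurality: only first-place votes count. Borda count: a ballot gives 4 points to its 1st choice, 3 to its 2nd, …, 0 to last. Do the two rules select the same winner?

No

Plurality first-place counts: Silva 5, Park 0, Okoro 0, Nguyen 10, Umar 6 → Nguyen.
Borda totals: Silva 58, Park 31, Okoro 17, Nguyen 40, Umar 64 → Umar.
The two rules disagree: plurality picks Nguyen, Borda picks Umar.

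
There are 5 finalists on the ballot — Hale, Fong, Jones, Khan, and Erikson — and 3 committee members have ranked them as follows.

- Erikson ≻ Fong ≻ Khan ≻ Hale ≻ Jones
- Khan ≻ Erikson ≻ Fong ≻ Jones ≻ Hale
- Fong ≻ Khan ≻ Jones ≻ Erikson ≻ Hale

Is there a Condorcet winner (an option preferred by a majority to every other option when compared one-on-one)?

Head-to-head results (3 voters total):
Hale vs Fong: Fong wins 3–0.
Hale vs Jones: Jones wins 2–1.
Hale vs Khan: Khan wins 3–0.
Hale vs Erikson: Erikson wins 3–0.
Fong vs Jones: Fong wins 3–0.
Fong vs Khan: Fong wins 2–1.
Fong vs Erikson: Erikson wins 2–1.
Jones vs Khan: Khan wins 3–0.
Jones vs Erikson: Erikson wins 2–1.
Khan vs Erikson: Khan wins 2–1.
No candidate beats all others: Fong beats Khan beats Erikson beats Fong, a majority cycle.

No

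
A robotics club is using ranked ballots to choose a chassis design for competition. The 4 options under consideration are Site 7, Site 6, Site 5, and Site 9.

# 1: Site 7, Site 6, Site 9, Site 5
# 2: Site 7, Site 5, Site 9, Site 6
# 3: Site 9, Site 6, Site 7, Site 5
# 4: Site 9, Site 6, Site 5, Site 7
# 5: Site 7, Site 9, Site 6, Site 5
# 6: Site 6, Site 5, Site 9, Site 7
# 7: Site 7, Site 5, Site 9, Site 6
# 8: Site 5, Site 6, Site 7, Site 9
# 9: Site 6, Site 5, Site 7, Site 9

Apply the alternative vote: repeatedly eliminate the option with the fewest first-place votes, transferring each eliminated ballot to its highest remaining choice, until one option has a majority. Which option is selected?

Round 1: Site 7 4, Site 6 2, Site 9 2, Site 5 1. Site 5 has the fewest and is eliminated.
Round 2: Site 7 4, Site 6 3, Site 9 2. Site 9 has the fewest and is eliminated.
Round 3: Site 6 5, Site 7 4. Site 6 has a majority.

Site 6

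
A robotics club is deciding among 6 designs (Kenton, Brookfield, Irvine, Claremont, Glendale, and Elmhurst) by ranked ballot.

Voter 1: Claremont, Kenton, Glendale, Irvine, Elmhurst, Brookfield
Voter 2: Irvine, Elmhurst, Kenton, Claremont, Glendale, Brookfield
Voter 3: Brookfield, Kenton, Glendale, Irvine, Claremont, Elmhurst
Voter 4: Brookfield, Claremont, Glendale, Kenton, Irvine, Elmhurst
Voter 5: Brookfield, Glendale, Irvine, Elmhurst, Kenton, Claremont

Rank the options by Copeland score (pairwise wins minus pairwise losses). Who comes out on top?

Brookfield

Pairwise results:
  Kenton vs Brookfield: Brookfield wins 3–2.
  Kenton vs Irvine: Kenton wins 3–2.
  Kenton vs Claremont: Kenton wins 3–2.
  Kenton vs Glendale: Kenton wins 3–2.
  Kenton vs Elmhurst: Kenton wins 3–2.
  Brookfield vs Irvine: Brookfield wins 3–2.
  Brookfield vs Claremont: Brookfield wins 3–2.
  Brookfield vs Glendale: Brookfield wins 3–2.
  Brookfield vs Elmhurst: Brookfield wins 3–2.
  Irvine vs Claremont: Irvine wins 3–2.
  Irvine vs Glendale: Glendale wins 4–1.
  Irvine vs Elmhurst: Irvine wins 5–0.
  Claremont vs Glendale: Claremont wins 3–2.
  Claremont vs Elmhurst: Claremont wins 3–2.
  Glendale vs Elmhurst: Glendale wins 4–1.
Copeland scores (wins − losses):
  Kenton: 4 − 1 = 3
  Brookfield: 5 − 0 = 5
  Irvine: 2 − 3 = -1
  Claremont: 2 − 3 = -1
  Glendale: 2 − 3 = -1
  Elmhurst: 0 − 5 = -5
Brookfield has the best Copeland score.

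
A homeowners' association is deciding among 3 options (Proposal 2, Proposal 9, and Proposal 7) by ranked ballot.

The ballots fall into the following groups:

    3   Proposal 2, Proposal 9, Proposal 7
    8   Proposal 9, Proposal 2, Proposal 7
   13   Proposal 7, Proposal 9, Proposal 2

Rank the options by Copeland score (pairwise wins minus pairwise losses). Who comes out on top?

Proposal 7

Pairwise results:
  Proposal 2 vs Proposal 9: Proposal 9 wins 21–3.
  Proposal 2 vs Proposal 7: Proposal 7 wins 13–11.
  Proposal 9 vs Proposal 7: Proposal 7 wins 13–11.
Copeland scores (wins − losses):
  Proposal 2: 0 − 2 = -2
  Proposal 9: 1 − 1 = 0
  Proposal 7: 2 − 0 = 2
Proposal 7 has the best Copeland score.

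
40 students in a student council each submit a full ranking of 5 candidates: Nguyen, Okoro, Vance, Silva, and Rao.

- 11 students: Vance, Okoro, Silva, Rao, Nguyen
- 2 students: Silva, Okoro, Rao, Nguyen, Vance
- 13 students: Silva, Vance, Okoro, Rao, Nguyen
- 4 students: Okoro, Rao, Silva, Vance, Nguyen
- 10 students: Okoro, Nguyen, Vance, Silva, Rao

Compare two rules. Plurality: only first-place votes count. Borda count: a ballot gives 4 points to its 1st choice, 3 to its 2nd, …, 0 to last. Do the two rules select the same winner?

No

Plurality first-place counts: Nguyen 0, Okoro 14, Vance 11, Silva 15, Rao 0 → Silva.
Borda totals: Nguyen 32, Okoro 121, Vance 107, Silva 100, Rao 40 → Okoro.
The two rules disagree: plurality picks Silva, Borda picks Okoro.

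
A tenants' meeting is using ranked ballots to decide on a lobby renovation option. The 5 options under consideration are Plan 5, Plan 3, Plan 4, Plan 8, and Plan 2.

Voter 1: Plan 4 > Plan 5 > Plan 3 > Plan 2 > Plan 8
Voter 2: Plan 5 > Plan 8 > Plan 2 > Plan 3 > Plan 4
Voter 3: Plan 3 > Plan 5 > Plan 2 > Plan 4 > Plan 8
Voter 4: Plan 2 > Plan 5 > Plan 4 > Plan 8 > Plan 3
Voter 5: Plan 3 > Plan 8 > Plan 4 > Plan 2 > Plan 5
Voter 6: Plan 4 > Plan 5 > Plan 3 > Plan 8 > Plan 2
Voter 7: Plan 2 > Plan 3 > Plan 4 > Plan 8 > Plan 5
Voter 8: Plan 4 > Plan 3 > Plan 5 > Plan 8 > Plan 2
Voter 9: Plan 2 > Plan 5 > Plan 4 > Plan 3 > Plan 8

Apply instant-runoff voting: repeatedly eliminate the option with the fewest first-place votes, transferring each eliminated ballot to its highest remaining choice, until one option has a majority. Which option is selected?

Round 1: Plan 4 3, Plan 2 3, Plan 3 2, Plan 5 1, Plan 8 0. Plan 8 has the fewest and is eliminated.
Round 2: Plan 4 3, Plan 2 3, Plan 3 2, Plan 5 1. Plan 5 has the fewest and is eliminated.
Round 3: Plan 2 4, Plan 4 3, Plan 3 2. Plan 3 has the fewest and is eliminated.
Round 4: Plan 2 5, Plan 4 4. Plan 2 has a majority.

Plan 2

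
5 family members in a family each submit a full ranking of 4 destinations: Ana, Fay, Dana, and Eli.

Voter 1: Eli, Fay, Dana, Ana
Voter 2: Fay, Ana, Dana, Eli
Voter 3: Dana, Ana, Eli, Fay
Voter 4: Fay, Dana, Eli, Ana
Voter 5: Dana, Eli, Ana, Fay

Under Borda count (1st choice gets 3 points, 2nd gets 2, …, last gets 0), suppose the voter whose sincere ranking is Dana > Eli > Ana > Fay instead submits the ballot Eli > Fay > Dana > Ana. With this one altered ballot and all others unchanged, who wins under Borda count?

Borda totals with the altered ballot: Ana 4, Fay 10, Dana 8, Eli 8.
The switch changes the winner from Dana to Fay.

Fay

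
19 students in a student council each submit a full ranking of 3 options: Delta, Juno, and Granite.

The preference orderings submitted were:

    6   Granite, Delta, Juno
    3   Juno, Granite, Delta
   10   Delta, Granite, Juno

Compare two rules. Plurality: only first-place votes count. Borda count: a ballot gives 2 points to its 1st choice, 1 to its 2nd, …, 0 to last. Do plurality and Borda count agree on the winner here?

Plurality first-place counts: Delta 10, Juno 3, Granite 6 → Delta.
Borda totals: Delta 26, Juno 6, Granite 25 → Delta.
The two rules agree on Delta.

Yes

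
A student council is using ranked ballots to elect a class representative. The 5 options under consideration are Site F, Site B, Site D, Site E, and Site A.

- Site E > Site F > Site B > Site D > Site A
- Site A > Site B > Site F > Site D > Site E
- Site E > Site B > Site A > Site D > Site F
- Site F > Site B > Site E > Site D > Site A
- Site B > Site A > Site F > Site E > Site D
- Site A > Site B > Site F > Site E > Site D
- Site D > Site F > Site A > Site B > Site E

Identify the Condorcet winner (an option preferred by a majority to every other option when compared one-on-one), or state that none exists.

Site B

Head-to-head results (7 voters total):
Site F vs Site B: Site B wins 4–3.
Site F vs Site D: Site F wins 5–2.
Site F vs Site E: Site F wins 5–2.
Site F vs Site A: Site A wins 4–3.
Site B vs Site D: Site B wins 6–1.
Site B vs Site E: Site B wins 5–2.
Site B vs Site A: Site B wins 4–3.
Site D vs Site E: Site E wins 5–2.
Site D vs Site A: Site A wins 4–3.
Site E vs Site A: Site A wins 4–3.
Site B beats each rival — Site F (4–3), Site D (6–1), Site E (5–2), Site A (4–3) — so Site B is the Condorcet winner.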